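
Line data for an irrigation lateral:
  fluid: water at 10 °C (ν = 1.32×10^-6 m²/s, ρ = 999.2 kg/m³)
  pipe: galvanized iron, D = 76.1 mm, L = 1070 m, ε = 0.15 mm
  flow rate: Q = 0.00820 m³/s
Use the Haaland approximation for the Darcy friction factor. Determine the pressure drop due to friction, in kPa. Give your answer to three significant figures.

Δp ≈ 567 kPa

V = 4Q/(πD²) = 4·0.00820/(π·0.0761²) = 1.803 m/s
Re = VD/ν = 1.803·0.0761/1.32×10^-6 = 1.04×10^5 → turbulent
ε/D = 0.15/76.1 = 0.00197
Haaland: f = 0.02485
h_f = f(L/D)V²/(2g) = 0.02485·(1070/0.0761)·1.803²/(2·9.81) = 57.87 m
Δp = ρg·h_f = 999.2·9.81·57.87 = 567.3 kPa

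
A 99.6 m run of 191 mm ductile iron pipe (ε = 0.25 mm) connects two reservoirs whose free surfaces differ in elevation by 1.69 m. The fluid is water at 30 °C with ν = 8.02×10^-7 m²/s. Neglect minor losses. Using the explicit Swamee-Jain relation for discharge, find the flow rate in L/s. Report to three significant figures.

Swamee-Jain (Type II): Q = -0.965·√(gD⁵h_f/L)·ln[ε/(3.7D) + √(3.17ν²L/(gD³h_f))]
√(gD⁵h_f/L) = √(9.81·0.191⁵·1.69/99.6) = 0.006505
ε/(3.7D) = 3.54×10^-4; √(3.17ν²L/(gD³h_f)) = 4.19×10^-5
Q = -0.965·0.006505·ln(3.957×10^-4) = 0.04918 m³/s
Check: V = 1.72 m/s, Re = 4.09×10^5, f = 0.02172, h_f = 1.70 m ≈ 1.69 m ✓

Q ≈ 49.2 L/s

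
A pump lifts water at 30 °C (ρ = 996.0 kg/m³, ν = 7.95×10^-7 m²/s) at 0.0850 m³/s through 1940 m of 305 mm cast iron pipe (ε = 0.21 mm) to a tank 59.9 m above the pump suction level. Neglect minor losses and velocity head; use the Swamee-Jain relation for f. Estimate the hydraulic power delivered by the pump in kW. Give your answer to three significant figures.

V = 4Q/(πD²) = 1.163 m/s; Re = 4.46×10^5; ε/D = 6.89×10^-4; f = 0.01895
h_f = f(L/D)V²/2g = 8.316 m
Total head H = z + h_f = 59.9 + 8.316 = 68.22 m
P_hyd = ρgQH = 996.0·9.81·0.0850·68.22 = 56.65 kW

P_hyd ≈ 56.7 kW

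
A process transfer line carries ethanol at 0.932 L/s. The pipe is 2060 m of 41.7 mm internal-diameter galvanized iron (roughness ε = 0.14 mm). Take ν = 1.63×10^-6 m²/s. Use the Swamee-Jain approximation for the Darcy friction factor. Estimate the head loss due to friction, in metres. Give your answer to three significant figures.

V = 4Q/(πD²) = 4·9.32×10^-4/(π·0.0417²) = 0.6824 m/s
Re = VD/ν = 0.6824·0.0417/1.63×10^-6 = 1.75×10^4 → turbulent
ε/D = 0.14/41.7 = 0.00336
Swamee-Jain: f = 0.03307
h_f = f(L/D)V²/(2g) = 0.03307·(2060/0.0417)·0.6824²/(2·9.81) = 38.78 m

h_f ≈ 38.8 m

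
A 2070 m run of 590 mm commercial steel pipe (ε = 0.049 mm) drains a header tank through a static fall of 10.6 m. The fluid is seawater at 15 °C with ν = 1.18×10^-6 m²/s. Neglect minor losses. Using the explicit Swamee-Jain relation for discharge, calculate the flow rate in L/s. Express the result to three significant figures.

Q ≈ 581 L/s

Swamee-Jain (Type II): Q = -0.965·√(gD⁵h_f/L)·ln[ε/(3.7D) + √(3.17ν²L/(gD³h_f))]
√(gD⁵h_f/L) = √(9.81·0.590⁵·10.6/2070) = 0.05993
ε/(3.7D) = 2.24×10^-5; √(3.17ν²L/(gD³h_f)) = 2.07×10^-5
Q = -0.965·0.05993·ln(4.313×10^-5) = 0.5813 m³/s
Check: V = 2.13 m/s, Re = 1.06×10^6, f = 0.01318, h_f = 10.7 m ≈ 10.6 m ✓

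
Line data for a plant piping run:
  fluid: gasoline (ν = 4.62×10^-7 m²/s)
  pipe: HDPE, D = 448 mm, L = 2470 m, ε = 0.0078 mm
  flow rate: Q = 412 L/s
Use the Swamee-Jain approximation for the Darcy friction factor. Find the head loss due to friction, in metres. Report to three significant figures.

h_f ≈ 20.5 m

V = 4Q/(πD²) = 4·0.412/(π·0.448²) = 2.614 m/s
Re = VD/ν = 2.614·0.448/4.62×10^-7 = 2.53×10^6 → turbulent
ε/D = 0.0078/448 = 1.74×10^-5
Swamee-Jain: f = 0.01069
h_f = f(L/D)V²/(2g) = 0.01069·(2470/0.448)·2.614²/(2·9.81) = 20.52 m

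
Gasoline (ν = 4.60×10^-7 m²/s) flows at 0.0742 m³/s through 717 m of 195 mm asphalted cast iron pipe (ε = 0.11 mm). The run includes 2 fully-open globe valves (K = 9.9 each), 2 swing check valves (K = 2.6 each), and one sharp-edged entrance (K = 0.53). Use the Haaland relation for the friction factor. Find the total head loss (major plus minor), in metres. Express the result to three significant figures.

H_L ≈ 28.4 m

V = 4Q/(πD²) = 2.485 m/s; V²/2g = 0.3146 m
Re = 1.05×10^6, ε/D = 5.64×10^-4 → f = 0.01758 (Haaland)
Major: h_f = f(L/D)·V²/2g = 0.01758·3677·0.3146 = 20.34 m
Minor: ΣK = 25.5; h_m = ΣK·V²/2g = 8.032 m
Total H_L = 20.34 + 8.032 = 28.37 m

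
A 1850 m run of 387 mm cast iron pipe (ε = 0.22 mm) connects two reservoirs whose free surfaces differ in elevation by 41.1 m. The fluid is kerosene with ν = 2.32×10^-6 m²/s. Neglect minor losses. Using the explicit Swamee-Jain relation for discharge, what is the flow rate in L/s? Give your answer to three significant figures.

Swamee-Jain (Type II): Q = -0.965·√(gD⁵h_f/L)·ln[ε/(3.7D) + √(3.17ν²L/(gD³h_f))]
√(gD⁵h_f/L) = √(9.81·0.387⁵·41.1/1850) = 0.04350
ε/(3.7D) = 1.54×10^-4; √(3.17ν²L/(gD³h_f)) = 3.68×10^-5
Q = -0.965·0.04350·ln(1.904×10^-4) = 0.3596 m³/s
Check: V = 3.06 m/s, Re = 5.10×10^5, f = 0.01818, h_f = 41.4 m ≈ 41.1 m ✓

Q ≈ 360 L/s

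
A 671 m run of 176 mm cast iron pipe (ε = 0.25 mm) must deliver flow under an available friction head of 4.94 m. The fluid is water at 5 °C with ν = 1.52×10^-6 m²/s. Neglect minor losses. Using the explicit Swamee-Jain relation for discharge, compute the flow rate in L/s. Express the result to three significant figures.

Swamee-Jain (Type II): Q = -0.965·√(gD⁵h_f/L)·ln[ε/(3.7D) + √(3.17ν²L/(gD³h_f))]
√(gD⁵h_f/L) = √(9.81·0.176⁵·4.94/671) = 0.003492
ε/(3.7D) = 3.84×10^-4; √(3.17ν²L/(gD³h_f)) = 1.36×10^-4
Q = -0.965·0.003492·ln(5.203×10^-4) = 0.02548 m³/s
Check: V = 1.05 m/s, Re = 1.21×10^5, f = 0.02337, h_f = 4.98 m ≈ 4.94 m ✓

Q ≈ 25.5 L/s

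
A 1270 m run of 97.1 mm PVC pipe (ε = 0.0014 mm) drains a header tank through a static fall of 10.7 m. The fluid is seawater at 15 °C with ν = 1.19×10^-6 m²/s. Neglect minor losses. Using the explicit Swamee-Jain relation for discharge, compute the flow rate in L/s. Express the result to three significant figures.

Swamee-Jain (Type II): Q = -0.965·√(gD⁵h_f/L)·ln[ε/(3.7D) + √(3.17ν²L/(gD³h_f))]
√(gD⁵h_f/L) = √(9.81·0.0971⁵·10.7/1270) = 8.446×10^-4
ε/(3.7D) = 3.90×10^-6; √(3.17ν²L/(gD³h_f)) = 2.44×10^-4
Q = -0.965·8.446×10^-4·ln(2.475×10^-4) = 0.006769 m³/s
Check: V = 0.914 m/s, Re = 7.46×10^4, f = 0.01908, h_f = 10.6 m ≈ 10.7 m ✓

Q ≈ 6.77 L/s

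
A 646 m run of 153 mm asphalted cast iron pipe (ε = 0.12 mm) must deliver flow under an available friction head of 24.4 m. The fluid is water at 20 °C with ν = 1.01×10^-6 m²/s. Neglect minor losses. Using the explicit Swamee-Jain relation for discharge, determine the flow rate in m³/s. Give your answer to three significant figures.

Q ≈ 0.0444 m³/s

Swamee-Jain (Type II): Q = -0.965·√(gD⁵h_f/L)·ln[ε/(3.7D) + √(3.17ν²L/(gD³h_f))]
√(gD⁵h_f/L) = √(9.81·0.153⁵·24.4/646) = 0.005574
ε/(3.7D) = 2.12×10^-4; √(3.17ν²L/(gD³h_f)) = 4.94×10^-5
Q = -0.965·0.005574·ln(2.613×10^-4) = 0.04437 m³/s
Check: V = 2.41 m/s, Re = 3.66×10^5, f = 0.01960, h_f = 24.6 m ≈ 24.4 m ✓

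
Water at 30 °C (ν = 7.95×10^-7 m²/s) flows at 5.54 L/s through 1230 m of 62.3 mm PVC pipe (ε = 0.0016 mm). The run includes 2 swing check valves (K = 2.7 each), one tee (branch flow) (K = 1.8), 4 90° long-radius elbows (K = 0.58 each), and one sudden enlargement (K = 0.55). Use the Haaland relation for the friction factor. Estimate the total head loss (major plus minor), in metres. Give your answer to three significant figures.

V = 4Q/(πD²) = 1.817 m/s; V²/2g = 0.1683 m
Re = 1.42×10^5, ε/D = 2.57×10^-5 → f = 0.01671 (Haaland)
Major: h_f = f(L/D)·V²/2g = 0.01671·19743·0.1683 = 55.53 m
Minor: ΣK = 10.1; h_m = ΣK·V²/2g = 1.695 m
Total H_L = 55.53 + 1.695 = 57.22 m

H_L ≈ 57.2 m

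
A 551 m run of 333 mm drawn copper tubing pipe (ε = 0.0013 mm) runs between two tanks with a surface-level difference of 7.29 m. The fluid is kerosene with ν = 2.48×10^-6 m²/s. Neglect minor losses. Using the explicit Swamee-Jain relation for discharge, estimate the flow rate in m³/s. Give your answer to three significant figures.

Swamee-Jain (Type II): Q = -0.965·√(gD⁵h_f/L)·ln[ε/(3.7D) + √(3.17ν²L/(gD³h_f))]
√(gD⁵h_f/L) = √(9.81·0.333⁵·7.29/551) = 0.02305
ε/(3.7D) = 1.06×10^-6; √(3.17ν²L/(gD³h_f)) = 6.38×10^-5
Q = -0.965·0.02305·ln(6.484×10^-5) = 0.2145 m³/s
Check: V = 2.46 m/s, Re = 3.31×10^5, f = 0.01416, h_f = 7.25 m ≈ 7.29 m ✓

Q ≈ 0.215 m³/s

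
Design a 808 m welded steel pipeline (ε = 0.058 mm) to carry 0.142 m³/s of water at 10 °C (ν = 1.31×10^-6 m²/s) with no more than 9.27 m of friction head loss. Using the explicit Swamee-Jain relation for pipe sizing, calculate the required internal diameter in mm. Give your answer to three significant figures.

D ≈ 300 mm

Swamee-Jain (Type III): D = 0.66·[ε^1.25·(LQ²/(gh_f))^4.75 + ν·Q^9.4·(L/(gh_f))^5.2]^0.04
LQ²/(gh_f) = 0.1792; L/(gh_f) = 8.885
Term 1 = ε^1.25·(…)^4.75 = 1.44×10^-9; Term 2 = ν·Q^9.4·(…)^5.2 = 1.21×10^-9
D = 0.66·(1.44×10^-9 + 1.21×10^-9)^0.04 = 0.2995 m = 300 mm
Check: V = 2.02 m/s, Re = 4.61×10^5, f = 0.01556, h_f = 8.69 m ≈ 9.27 m ✓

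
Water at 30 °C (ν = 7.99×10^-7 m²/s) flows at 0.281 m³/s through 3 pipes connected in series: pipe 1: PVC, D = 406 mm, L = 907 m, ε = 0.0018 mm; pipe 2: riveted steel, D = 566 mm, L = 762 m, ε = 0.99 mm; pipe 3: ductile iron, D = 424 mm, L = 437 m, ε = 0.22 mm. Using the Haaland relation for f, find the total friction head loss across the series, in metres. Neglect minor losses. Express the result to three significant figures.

H ≈ 11.7 m

Pipe 1: V = 2.171 m/s, Re = 1.10×10^6, ε/D = 4.43×10^-6, f = 0.01148, h_1 = f(L/D)V²/2g = 6.157 m
Pipe 2: V = 1.117 m/s, Re = 7.91×10^5, ε/D = 0.00175, f = 0.02288, h_2 = f(L/D)V²/2g = 1.958 m
Pipe 3: V = 1.990 m/s, Re = 1.06×10^6, ε/D = 5.19×10^-4, f = 0.01728, h_3 = f(L/D)V²/2g = 3.595 m
Series → Q common, losses add: H = Σh = 11.71 m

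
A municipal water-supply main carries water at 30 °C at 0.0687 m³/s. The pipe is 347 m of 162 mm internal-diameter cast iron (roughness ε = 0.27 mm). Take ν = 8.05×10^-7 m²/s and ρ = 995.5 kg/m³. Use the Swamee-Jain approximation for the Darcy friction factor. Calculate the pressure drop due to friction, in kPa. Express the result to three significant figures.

Δp ≈ 269 kPa

V = 4Q/(πD²) = 4·0.0687/(π·0.162²) = 3.333 m/s
Re = VD/ν = 3.333·0.162/8.05×10^-7 = 6.71×10^5 → turbulent
ε/D = 0.27/162 = 0.00167
Swamee-Jain: f = 0.02274
h_f = f(L/D)V²/(2g) = 0.02274·(347/0.162)·3.333²/(2·9.81) = 27.58 m
Δp = ρg·h_f = 995.5·9.81·27.58 = 269.3 kPa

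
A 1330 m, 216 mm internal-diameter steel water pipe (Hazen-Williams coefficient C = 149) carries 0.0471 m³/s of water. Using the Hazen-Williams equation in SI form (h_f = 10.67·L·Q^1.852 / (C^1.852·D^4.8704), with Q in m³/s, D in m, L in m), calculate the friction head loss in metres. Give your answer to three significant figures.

h_f ≈ 8.15 m

h_f = 10.67·1330·0.0471^1.852 / (149^1.852·0.216^4.8704) = 8.151 m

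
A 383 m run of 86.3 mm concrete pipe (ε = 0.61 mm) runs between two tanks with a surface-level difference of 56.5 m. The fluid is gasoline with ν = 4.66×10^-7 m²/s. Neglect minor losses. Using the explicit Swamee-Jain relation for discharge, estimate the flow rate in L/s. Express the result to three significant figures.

Q ≈ 15.9 L/s

Swamee-Jain (Type II): Q = -0.965·√(gD⁵h_f/L)·ln[ε/(3.7D) + √(3.17ν²L/(gD³h_f))]
√(gD⁵h_f/L) = √(9.81·0.0863⁵·56.5/383) = 0.002632
ε/(3.7D) = 0.00191; √(3.17ν²L/(gD³h_f)) = 2.72×10^-5
Q = -0.965·0.002632·ln(0.001938) = 0.01586 m³/s
Check: V = 2.71 m/s, Re = 5.02×10^5, f = 0.03406, h_f = 56.7 m ≈ 56.5 m ✓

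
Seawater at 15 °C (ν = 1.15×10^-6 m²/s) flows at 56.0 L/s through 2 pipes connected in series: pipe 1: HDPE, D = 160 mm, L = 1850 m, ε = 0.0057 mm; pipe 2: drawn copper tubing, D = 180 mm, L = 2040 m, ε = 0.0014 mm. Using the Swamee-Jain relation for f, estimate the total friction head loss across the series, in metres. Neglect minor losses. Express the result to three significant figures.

H ≈ 104 m

Pipe 1: V = 2.785 m/s, Re = 3.88×10^5, ε/D = 3.56×10^-5, f = 0.01418, h_1 = f(L/D)V²/2g = 64.83 m
Pipe 2: V = 2.201 m/s, Re = 3.44×10^5, ε/D = 7.78×10^-6, f = 0.01411, h_2 = f(L/D)V²/2g = 39.47 m
Series → Q common, losses add: H = Σh = 104.3 m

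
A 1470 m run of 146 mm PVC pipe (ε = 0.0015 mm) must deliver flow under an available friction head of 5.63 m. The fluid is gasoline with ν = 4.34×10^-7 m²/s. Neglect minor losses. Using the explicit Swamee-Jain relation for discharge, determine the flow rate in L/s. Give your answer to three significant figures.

Swamee-Jain (Type II): Q = -0.965·√(gD⁵h_f/L)·ln[ε/(3.7D) + √(3.17ν²L/(gD³h_f))]
√(gD⁵h_f/L) = √(9.81·0.146⁵·5.63/1470) = 0.001579
ε/(3.7D) = 2.78×10^-6; √(3.17ν²L/(gD³h_f)) = 7.15×10^-5
Q = -0.965·0.001579·ln(7.424×10^-5) = 0.01449 m³/s
Check: V = 0.865 m/s, Re = 2.91×10^5, f = 0.01457, h_f = 5.60 m ≈ 5.63 m ✓

Q ≈ 14.5 L/s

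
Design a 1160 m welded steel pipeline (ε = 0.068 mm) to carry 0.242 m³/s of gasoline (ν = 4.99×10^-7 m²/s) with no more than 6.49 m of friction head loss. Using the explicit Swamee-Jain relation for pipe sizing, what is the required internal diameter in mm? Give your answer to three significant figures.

Swamee-Jain (Type III): D = 0.66·[ε^1.25·(LQ²/(gh_f))^4.75 + ν·Q^9.4·(L/(gh_f))^5.2]^0.04
LQ²/(gh_f) = 1.067; L/(gh_f) = 18.22
Term 1 = ε^1.25·(…)^4.75 = 8.40×10^-6; Term 2 = ν·Q^9.4·(…)^5.2 = 2.89×10^-6
D = 0.66·(8.40×10^-6 + 2.89×10^-6)^0.04 = 0.4185 m = 418 mm
Check: V = 1.76 m/s, Re = 1.48×10^6, f = 0.01403, h_f = 6.14 m ≈ 6.49 m ✓

D ≈ 418 mm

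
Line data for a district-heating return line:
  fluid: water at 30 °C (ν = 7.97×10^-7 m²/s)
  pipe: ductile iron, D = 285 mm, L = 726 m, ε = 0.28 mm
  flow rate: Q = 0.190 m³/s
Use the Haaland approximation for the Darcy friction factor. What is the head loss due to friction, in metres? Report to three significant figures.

h_f ≈ 22.9 m

V = 4Q/(πD²) = 4·0.190/(π·0.285²) = 2.978 m/s
Re = VD/ν = 2.978·0.285/7.97×10^-7 = 1.07×10^6 → turbulent
ε/D = 0.28/285 = 9.82×10^-4
Haaland: f = 0.01984
h_f = f(L/D)V²/(2g) = 0.01984·(726/0.285)·2.978²/(2·9.81) = 22.85 m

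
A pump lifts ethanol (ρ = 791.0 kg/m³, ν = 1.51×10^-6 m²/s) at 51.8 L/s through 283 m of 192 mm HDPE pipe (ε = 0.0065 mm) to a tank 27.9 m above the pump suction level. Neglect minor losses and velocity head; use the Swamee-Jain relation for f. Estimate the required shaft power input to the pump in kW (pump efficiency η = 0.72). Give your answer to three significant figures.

V = 4Q/(πD²) = 1.789 m/s; Re = 2.27×10^5; ε/D = 3.39×10^-5; f = 0.01548
h_f = f(L/D)V²/2g = 3.722 m
Total head H = z + h_f = 27.9 + 3.722 = 31.62 m
P_hyd = ρgQH = 791.0·9.81·0.0518·31.62 = 12.71 kW
P_shaft = P_hyd/η = 12.71/0.72 = 17.65 kW

P_shaft ≈ 17.7 kW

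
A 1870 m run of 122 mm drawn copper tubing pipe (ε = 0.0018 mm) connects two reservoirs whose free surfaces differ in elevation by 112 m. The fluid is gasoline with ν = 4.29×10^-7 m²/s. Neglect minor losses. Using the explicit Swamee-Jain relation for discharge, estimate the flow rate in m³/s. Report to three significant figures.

Swamee-Jain (Type II): Q = -0.965·√(gD⁵h_f/L)·ln[ε/(3.7D) + √(3.17ν²L/(gD³h_f))]
√(gD⁵h_f/L) = √(9.81·0.122⁵·112/1870) = 0.003985
ε/(3.7D) = 3.99×10^-6; √(3.17ν²L/(gD³h_f)) = 2.34×10^-5
Q = -0.965·0.003985·ln(2.737×10^-5) = 0.04040 m³/s
Check: V = 3.46 m/s, Re = 9.83×10^5, f = 0.01199, h_f = 112 m ≈ 112 m ✓

Q ≈ 0.0404 m³/s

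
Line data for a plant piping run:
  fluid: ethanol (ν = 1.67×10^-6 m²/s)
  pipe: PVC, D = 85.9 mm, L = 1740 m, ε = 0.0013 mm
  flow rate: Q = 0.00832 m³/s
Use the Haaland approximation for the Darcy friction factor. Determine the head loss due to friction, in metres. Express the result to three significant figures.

V = 4Q/(πD²) = 4·0.00832/(π·0.0859²) = 1.436 m/s
Re = VD/ν = 1.436·0.0859/1.67×10^-6 = 7.38×10^4 → turbulent
ε/D = 0.0013/85.9 = 1.51×10^-5
Haaland: f = 0.01905
h_f = f(L/D)V²/(2g) = 0.01905·(1740/0.0859)·1.436²/(2·9.81) = 40.55 m

h_f ≈ 40.5 m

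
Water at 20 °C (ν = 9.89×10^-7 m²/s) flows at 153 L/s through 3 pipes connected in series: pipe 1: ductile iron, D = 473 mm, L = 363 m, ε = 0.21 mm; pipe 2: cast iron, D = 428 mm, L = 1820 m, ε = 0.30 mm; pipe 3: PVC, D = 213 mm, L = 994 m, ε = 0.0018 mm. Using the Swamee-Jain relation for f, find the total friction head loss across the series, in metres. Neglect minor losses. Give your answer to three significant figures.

H ≈ 57.6 m

Pipe 1: V = 0.8707 m/s, Re = 4.16×10^5, ε/D = 4.44×10^-4, f = 0.01760, h_1 = f(L/D)V²/2g = 0.5219 m
Pipe 2: V = 1.063 m/s, Re = 4.60×10^5, ε/D = 7.01×10^-4, f = 0.01899, h_2 = f(L/D)V²/2g = 4.655 m
Pipe 3: V = 4.294 m/s, Re = 9.25×10^5, ε/D = 8.45×10^-6, f = 0.01196, h_3 = f(L/D)V²/2g = 52.45 m
Series → Q common, losses add: H = Σh = 57.63 m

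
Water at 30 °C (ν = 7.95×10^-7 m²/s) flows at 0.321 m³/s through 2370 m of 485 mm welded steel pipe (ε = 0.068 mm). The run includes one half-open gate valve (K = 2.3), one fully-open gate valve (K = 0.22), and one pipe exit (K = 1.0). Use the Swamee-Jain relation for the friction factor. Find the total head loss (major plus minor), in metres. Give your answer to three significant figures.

V = 4Q/(πD²) = 1.738 m/s; V²/2g = 0.1539 m
Re = 1.06×10^6, ε/D = 1.40×10^-4 → f = 0.01401 (Swamee-Jain)
Major: h_f = f(L/D)·V²/2g = 0.01401·4887·0.1539 = 10.53 m
Minor: ΣK = 3.52; h_m = ΣK·V²/2g = 0.5416 m
Total H_L = 10.53 + 0.5416 = 11.07 m

H_L ≈ 11.1 m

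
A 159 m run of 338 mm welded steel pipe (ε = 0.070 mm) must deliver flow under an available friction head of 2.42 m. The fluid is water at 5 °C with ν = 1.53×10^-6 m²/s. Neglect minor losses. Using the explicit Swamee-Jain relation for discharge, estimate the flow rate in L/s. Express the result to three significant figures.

Swamee-Jain (Type II): Q = -0.965·√(gD⁵h_f/L)·ln[ε/(3.7D) + √(3.17ν²L/(gD³h_f))]
√(gD⁵h_f/L) = √(9.81·0.338⁵·2.42/159) = 0.02566
ε/(3.7D) = 5.60×10^-5; √(3.17ν²L/(gD³h_f)) = 3.59×10^-5
Q = -0.965·0.02566·ln(9.185×10^-5) = 0.2302 m³/s
Check: V = 2.57 m/s, Re = 5.67×10^5, f = 0.01542, h_f = 2.43 m ≈ 2.42 m ✓

Q ≈ 230 L/s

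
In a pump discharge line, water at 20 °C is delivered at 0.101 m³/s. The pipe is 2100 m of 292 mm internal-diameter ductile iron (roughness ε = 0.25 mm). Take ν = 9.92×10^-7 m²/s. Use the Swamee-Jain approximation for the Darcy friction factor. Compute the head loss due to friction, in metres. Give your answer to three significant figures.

V = 4Q/(πD²) = 4·0.101/(π·0.292²) = 1.508 m/s
Re = VD/ν = 1.508·0.292/9.92×10^-7 = 4.44×10^5 → turbulent
ε/D = 0.25/292 = 8.56×10^-4
Swamee-Jain: f = 0.01979
h_f = f(L/D)V²/(2g) = 0.01979·(2100/0.292)·1.508²/(2·9.81) = 16.50 m

h_f ≈ 16.5 m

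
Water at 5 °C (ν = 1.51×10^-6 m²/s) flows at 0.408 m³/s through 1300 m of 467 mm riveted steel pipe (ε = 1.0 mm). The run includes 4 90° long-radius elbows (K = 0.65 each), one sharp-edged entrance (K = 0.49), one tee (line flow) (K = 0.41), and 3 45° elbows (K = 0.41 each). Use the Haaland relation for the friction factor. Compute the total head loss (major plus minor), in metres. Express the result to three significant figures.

H_L ≈ 20.8 m

V = 4Q/(πD²) = 2.382 m/s; V²/2g = 0.2892 m
Re = 7.37×10^5, ε/D = 0.00214 → f = 0.02411 (Haaland)
Major: h_f = f(L/D)·V²/2g = 0.02411·2784·0.2892 = 19.41 m
Minor: ΣK = 4.73; h_m = ΣK·V²/2g = 1.368 m
Total H_L = 19.41 + 1.368 = 20.78 m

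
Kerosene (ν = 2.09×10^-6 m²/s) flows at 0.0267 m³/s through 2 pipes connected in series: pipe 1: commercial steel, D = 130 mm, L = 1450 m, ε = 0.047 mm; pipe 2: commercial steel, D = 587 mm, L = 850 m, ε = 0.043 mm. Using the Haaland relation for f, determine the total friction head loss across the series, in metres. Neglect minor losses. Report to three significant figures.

H ≈ 43.4 m

Pipe 1: V = 2.012 m/s, Re = 1.25×10^5, ε/D = 3.62×10^-4, f = 0.01888, h_1 = f(L/D)V²/2g = 43.43 m
Pipe 2: V = 0.09866 m/s, Re = 2.77×10^4, ε/D = 7.33×10^-5, f = 0.02390, h_2 = f(L/D)V²/2g = 0.01717 m
Series → Q common, losses add: H = Σh = 43.45 m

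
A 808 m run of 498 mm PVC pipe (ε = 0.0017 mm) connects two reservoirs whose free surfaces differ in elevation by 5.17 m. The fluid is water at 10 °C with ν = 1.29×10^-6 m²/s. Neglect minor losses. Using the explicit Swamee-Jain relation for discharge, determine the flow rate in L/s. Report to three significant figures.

Q ≈ 445 L/s

Swamee-Jain (Type II): Q = -0.965·√(gD⁵h_f/L)·ln[ε/(3.7D) + √(3.17ν²L/(gD³h_f))]
√(gD⁵h_f/L) = √(9.81·0.498⁵·5.17/808) = 0.04385
ε/(3.7D) = 9.23×10^-7; √(3.17ν²L/(gD³h_f)) = 2.61×10^-5
Q = -0.965·0.04385·ln(2.701×10^-5) = 0.4451 m³/s
Check: V = 2.29 m/s, Re = 8.82×10^5, f = 0.01194, h_f = 5.15 m ≈ 5.17 m ✓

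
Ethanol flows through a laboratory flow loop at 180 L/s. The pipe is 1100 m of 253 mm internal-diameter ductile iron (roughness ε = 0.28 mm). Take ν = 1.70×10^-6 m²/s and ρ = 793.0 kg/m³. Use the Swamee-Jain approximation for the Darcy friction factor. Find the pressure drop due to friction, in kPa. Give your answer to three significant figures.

Δp ≈ 459 kPa

V = 4Q/(πD²) = 4·0.180/(π·0.253²) = 3.580 m/s
Re = VD/ν = 3.580·0.253/1.70×10^-6 = 5.33×10^5 → turbulent
ε/D = 0.28/253 = 0.00111
Swamee-Jain: f = 0.02077
h_f = f(L/D)V²/(2g) = 0.02077·(1100/0.253)·3.580²/(2·9.81) = 59.01 m
Δp = ρg·h_f = 793.0·9.81·59.01 = 459.0 kPa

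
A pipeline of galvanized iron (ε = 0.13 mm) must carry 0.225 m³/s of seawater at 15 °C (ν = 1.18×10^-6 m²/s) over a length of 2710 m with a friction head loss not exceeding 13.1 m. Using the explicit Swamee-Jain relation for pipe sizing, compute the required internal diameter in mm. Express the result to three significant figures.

D ≈ 433 mm

Swamee-Jain (Type III): D = 0.66·[ε^1.25·(LQ²/(gh_f))^4.75 + ν·Q^9.4·(L/(gh_f))^5.2]^0.04
LQ²/(gh_f) = 1.068; L/(gh_f) = 21.09
Term 1 = ε^1.25·(…)^4.75 = 1.89×10^-5; Term 2 = ν·Q^9.4·(…)^5.2 = 7.37×10^-6
D = 0.66·(1.89×10^-5 + 7.37×10^-6)^0.04 = 0.4329 m = 433 mm
Check: V = 1.53 m/s, Re = 5.61×10^5, f = 0.01625, h_f = 12.1 m ≈ 13.1 m ✓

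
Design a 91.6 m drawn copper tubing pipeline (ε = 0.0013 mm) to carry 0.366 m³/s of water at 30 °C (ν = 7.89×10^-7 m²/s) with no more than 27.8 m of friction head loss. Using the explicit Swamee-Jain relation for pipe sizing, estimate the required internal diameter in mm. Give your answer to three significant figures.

Swamee-Jain (Type III): D = 0.66·[ε^1.25·(LQ²/(gh_f))^4.75 + ν·Q^9.4·(L/(gh_f))^5.2]^0.04
LQ²/(gh_f) = 0.04499; L/(gh_f) = 0.3359
Term 1 = ε^1.25·(…)^4.75 = 1.76×10^-14; Term 2 = ν·Q^9.4·(…)^5.2 = 2.14×10^-13
D = 0.66·(1.76×10^-14 + 2.14×10^-13)^0.04 = 0.2061 m = 206 mm
Check: V = 11.0 m/s, Re = 2.87×10^6, f = 0.01010, h_f = 27.5 m ≈ 27.8 m ✓

D ≈ 206 mm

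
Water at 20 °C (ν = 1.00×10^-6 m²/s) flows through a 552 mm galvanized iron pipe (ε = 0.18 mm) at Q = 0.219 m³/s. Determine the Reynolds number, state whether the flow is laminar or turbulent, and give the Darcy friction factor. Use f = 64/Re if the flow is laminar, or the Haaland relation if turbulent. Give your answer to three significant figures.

V = 4Q/(πD²) = 0.9151 m/s
Re = VD/ν = 0.9151·0.552/1.00×10^-6 = 5.05×10^5
Re > 4000 → turbulent; ε/D = 3.26×10^-4
Haaland: f = 0.01635

Re ≈ 5.05×10^5; turbulent; f ≈ 0.0164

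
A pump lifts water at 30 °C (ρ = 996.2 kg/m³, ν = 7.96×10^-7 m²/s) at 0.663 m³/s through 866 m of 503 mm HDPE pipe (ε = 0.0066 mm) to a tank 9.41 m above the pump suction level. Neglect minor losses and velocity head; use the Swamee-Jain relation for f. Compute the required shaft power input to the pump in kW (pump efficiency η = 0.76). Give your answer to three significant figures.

V = 4Q/(πD²) = 3.336 m/s; Re = 2.11×10^6; ε/D = 1.31×10^-5; f = 0.01077
h_f = f(L/D)V²/2g = 10.52 m
Total head H = z + h_f = 9.41 + 10.52 = 19.93 m
P_hyd = ρgQH = 996.2·9.81·0.663·19.93 = 129.2 kW
P_shaft = P_hyd/η = 129.2/0.76 = 169.9 kW

P_shaft ≈ 170 kW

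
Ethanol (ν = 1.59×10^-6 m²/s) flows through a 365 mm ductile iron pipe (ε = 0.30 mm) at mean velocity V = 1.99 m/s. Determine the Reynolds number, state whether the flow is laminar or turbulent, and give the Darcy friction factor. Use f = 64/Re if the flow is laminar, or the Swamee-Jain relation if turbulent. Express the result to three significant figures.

Re = VD/ν = 1.990·0.365/1.59×10^-6 = 4.57×10^5
Re > 4000 → turbulent; ε/D = 8.22×10^-4
Swamee-Jain: f = 0.01960

Re ≈ 4.57×10^5; turbulent; f ≈ 0.0196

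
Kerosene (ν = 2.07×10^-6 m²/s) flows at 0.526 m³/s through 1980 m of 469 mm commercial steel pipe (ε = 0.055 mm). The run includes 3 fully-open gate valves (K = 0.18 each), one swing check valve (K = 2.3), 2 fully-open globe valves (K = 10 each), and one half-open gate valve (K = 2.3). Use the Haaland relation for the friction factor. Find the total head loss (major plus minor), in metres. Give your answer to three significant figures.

H_L ≈ 39.8 m

V = 4Q/(πD²) = 3.045 m/s; V²/2g = 0.4725 m
Re = 6.90×10^5, ε/D = 1.17×10^-4 → f = 0.01400 (Haaland)
Major: h_f = f(L/D)·V²/2g = 0.01400·4222·0.4725 = 27.92 m
Minor: ΣK = 25.1; h_m = ΣK·V²/2g = 11.88 m
Total H_L = 27.92 + 11.88 = 39.80 m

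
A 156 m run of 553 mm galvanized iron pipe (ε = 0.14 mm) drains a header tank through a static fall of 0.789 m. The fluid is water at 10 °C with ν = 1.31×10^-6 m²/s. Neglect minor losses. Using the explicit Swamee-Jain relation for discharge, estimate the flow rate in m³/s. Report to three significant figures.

Swamee-Jain (Type II): Q = -0.965·√(gD⁵h_f/L)·ln[ε/(3.7D) + √(3.17ν²L/(gD³h_f))]
√(gD⁵h_f/L) = √(9.81·0.553⁵·0.789/156) = 0.05066
ε/(3.7D) = 6.84×10^-5; √(3.17ν²L/(gD³h_f)) = 2.55×10^-5
Q = -0.965·0.05066·ln(9.389×10^-5) = 0.4533 m³/s
Check: V = 1.89 m/s, Re = 7.97×10^5, f = 0.01550, h_f = 0.794 m ≈ 0.789 m ✓

Q ≈ 0.453 m³/s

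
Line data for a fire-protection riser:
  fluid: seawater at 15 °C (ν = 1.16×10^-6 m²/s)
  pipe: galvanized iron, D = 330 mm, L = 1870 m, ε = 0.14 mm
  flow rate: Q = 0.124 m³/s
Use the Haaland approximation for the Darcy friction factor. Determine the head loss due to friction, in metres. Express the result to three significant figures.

V = 4Q/(πD²) = 4·0.124/(π·0.330²) = 1.450 m/s
Re = VD/ν = 1.450·0.330/1.16×10^-6 = 4.12×10^5 → turbulent
ε/D = 0.14/330 = 4.24×10^-4
Haaland: f = 0.01726
h_f = f(L/D)V²/(2g) = 0.01726·(1870/0.330)·1.450²/(2·9.81) = 10.48 m

h_f ≈ 10.5 m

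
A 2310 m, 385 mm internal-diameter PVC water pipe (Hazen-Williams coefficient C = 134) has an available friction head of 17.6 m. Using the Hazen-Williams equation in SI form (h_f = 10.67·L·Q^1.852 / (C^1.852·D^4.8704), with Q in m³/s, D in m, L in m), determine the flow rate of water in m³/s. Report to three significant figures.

Q ≈ 0.218 m³/s

Rearranging: Q = [h_f·C^1.852·D^4.8704 / (10.67·L)]^(1/1.852)
Q = [17.6·134^1.852·0.385^4.8704 / (10.67·2310)]^0.540 = 0.2178 m³/s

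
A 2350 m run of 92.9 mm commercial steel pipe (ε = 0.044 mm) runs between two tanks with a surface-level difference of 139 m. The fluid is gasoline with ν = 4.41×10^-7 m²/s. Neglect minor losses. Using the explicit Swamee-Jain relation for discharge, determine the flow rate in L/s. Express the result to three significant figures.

Q ≈ 16.8 L/s

Swamee-Jain (Type II): Q = -0.965·√(gD⁵h_f/L)·ln[ε/(3.7D) + √(3.17ν²L/(gD³h_f))]
√(gD⁵h_f/L) = √(9.81·0.0929⁵·139/2350) = 0.002004
ε/(3.7D) = 1.28×10^-4; √(3.17ν²L/(gD³h_f)) = 3.64×10^-5
Q = -0.965·0.002004·ln(1.644×10^-4) = 0.01685 m³/s
Check: V = 2.49 m/s, Re = 5.24×10^5, f = 0.01757, h_f = 140 m ≈ 139 m ✓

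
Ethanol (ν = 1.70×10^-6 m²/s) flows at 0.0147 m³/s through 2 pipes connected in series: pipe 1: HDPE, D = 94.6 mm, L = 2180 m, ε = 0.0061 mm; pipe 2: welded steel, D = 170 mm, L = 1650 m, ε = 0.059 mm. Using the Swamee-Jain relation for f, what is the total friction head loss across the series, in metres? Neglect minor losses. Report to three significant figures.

H ≈ 95.5 m

Pipe 1: V = 2.091 m/s, Re = 1.16×10^5, ε/D = 6.45×10^-5, f = 0.01773, h_1 = f(L/D)V²/2g = 91.09 m
Pipe 2: V = 0.6476 m/s, Re = 6.48×10^4, ε/D = 3.47×10^-4, f = 0.02111, h_2 = f(L/D)V²/2g = 4.381 m
Series → Q common, losses add: H = Σh = 95.47 m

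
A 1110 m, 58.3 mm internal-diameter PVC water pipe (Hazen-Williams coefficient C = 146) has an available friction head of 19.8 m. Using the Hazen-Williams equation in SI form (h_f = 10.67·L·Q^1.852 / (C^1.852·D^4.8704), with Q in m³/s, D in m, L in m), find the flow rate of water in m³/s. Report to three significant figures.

Rearranging: Q = [h_f·C^1.852·D^4.8704 / (10.67·L)]^(1/1.852)
Q = [19.8·146^1.852·0.0583^4.8704 / (10.67·1110)]^0.540 = 0.002624 m³/s

Q ≈ 0.00262 m³/s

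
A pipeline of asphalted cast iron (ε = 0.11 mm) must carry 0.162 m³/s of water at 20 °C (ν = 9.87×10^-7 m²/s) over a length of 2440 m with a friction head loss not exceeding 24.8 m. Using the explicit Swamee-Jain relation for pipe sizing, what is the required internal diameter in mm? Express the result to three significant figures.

D ≈ 328 mm

Swamee-Jain (Type III): D = 0.66·[ε^1.25·(LQ²/(gh_f))^4.75 + ν·Q^9.4·(L/(gh_f))^5.2]^0.04
LQ²/(gh_f) = 0.2632; L/(gh_f) = 10.03
Term 1 = ε^1.25·(…)^4.75 = 1.99×10^-8; Term 2 = ν·Q^9.4·(…)^5.2 = 5.89×10^-9
D = 0.66·(1.99×10^-8 + 5.89×10^-9)^0.04 = 0.3281 m = 328 mm
Check: V = 1.92 m/s, Re = 6.37×10^5, f = 0.01641, h_f = 22.8 m ≈ 24.8 m ✓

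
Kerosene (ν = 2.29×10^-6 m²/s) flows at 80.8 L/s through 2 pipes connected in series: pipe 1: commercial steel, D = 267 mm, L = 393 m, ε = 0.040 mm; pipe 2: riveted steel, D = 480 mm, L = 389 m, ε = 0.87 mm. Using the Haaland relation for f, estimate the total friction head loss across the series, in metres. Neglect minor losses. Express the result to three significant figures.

H ≈ 2.85 m

Pipe 1: V = 1.443 m/s, Re = 1.68×10^5, ε/D = 1.50×10^-4, f = 0.01697, h_1 = f(L/D)V²/2g = 2.651 m
Pipe 2: V = 0.4465 m/s, Re = 9.36×10^4, ε/D = 0.00181, f = 0.02457, h_2 = f(L/D)V²/2g = 0.2023 m
Series → Q common, losses add: H = Σh = 2.853 m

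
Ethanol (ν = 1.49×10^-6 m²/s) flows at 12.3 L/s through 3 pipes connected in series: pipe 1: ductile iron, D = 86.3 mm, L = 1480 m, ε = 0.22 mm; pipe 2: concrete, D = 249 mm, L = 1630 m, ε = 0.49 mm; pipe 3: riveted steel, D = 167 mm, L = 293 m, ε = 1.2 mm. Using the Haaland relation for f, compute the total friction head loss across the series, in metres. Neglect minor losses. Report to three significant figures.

H ≈ 103 m

Pipe 1: V = 2.103 m/s, Re = 1.22×10^5, ε/D = 0.00255, f = 0.02613, h_1 = f(L/D)V²/2g = 101.0 m
Pipe 2: V = 0.2526 m/s, Re = 4.22×10^4, ε/D = 0.00197, f = 0.02666, h_2 = f(L/D)V²/2g = 0.5674 m
Pipe 3: V = 0.5615 m/s, Re = 6.29×10^4, ε/D = 0.00719, f = 0.03514, h_3 = f(L/D)V²/2g = 0.9907 m
Series → Q common, losses add: H = Σh = 102.6 m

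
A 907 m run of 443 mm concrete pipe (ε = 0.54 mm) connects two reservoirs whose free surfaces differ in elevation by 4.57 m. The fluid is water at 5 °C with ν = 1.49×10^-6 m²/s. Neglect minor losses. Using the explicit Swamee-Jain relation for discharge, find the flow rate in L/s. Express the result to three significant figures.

Q ≈ 221 L/s

Swamee-Jain (Type II): Q = -0.965·√(gD⁵h_f/L)·ln[ε/(3.7D) + √(3.17ν²L/(gD³h_f))]
√(gD⁵h_f/L) = √(9.81·0.443⁵·4.57/907) = 0.02904
ε/(3.7D) = 3.29×10^-4; √(3.17ν²L/(gD³h_f)) = 4.05×10^-5
Q = -0.965·0.02904·ln(3.699×10^-4) = 0.2214 m³/s
Check: V = 1.44 m/s, Re = 4.27×10^5, f = 0.02135, h_f = 4.60 m ≈ 4.57 m ✓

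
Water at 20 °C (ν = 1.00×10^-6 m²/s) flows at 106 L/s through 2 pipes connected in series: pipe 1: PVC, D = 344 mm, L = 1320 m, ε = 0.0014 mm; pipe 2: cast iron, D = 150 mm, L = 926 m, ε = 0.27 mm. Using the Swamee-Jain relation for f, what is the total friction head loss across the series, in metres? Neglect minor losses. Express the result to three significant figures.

H ≈ 265 m

Pipe 1: V = 1.141 m/s, Re = 3.92×10^5, ε/D = 4.07×10^-6, f = 0.01373, h_1 = f(L/D)V²/2g = 3.494 m
Pipe 2: V = 5.998 m/s, Re = 9.00×10^5, ε/D = 0.00180, f = 0.02308, h_2 = f(L/D)V²/2g = 261.3 m
Series → Q common, losses add: H = Σh = 264.8 m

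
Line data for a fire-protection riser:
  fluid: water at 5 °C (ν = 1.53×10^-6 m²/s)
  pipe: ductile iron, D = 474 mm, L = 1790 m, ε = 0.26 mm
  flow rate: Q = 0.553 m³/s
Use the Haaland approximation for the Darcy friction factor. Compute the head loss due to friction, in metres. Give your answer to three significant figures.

h_f ≈ 33.1 m

V = 4Q/(πD²) = 4·0.553/(π·0.474²) = 3.134 m/s
Re = VD/ν = 3.134·0.474/1.53×10^-6 = 9.71×10^5 → turbulent
ε/D = 0.26/474 = 5.49×10^-4
Haaland: f = 0.01751
h_f = f(L/D)V²/(2g) = 0.01751·(1790/0.474)·3.134²/(2·9.81) = 33.10 m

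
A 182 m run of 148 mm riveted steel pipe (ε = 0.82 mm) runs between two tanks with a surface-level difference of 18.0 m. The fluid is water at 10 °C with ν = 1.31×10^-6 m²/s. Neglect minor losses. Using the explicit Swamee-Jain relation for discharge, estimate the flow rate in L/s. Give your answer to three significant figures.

Q ≈ 51.9 L/s

Swamee-Jain (Type II): Q = -0.965·√(gD⁵h_f/L)·ln[ε/(3.7D) + √(3.17ν²L/(gD³h_f))]
√(gD⁵h_f/L) = √(9.81·0.148⁵·18.0/182) = 0.008300
ε/(3.7D) = 0.00150; √(3.17ν²L/(gD³h_f)) = 4.16×10^-5
Q = -0.965·0.008300·ln(0.001539) = 0.05188 m³/s
Check: V = 3.02 m/s, Re = 3.41×10^5, f = 0.03172, h_f = 18.1 m ≈ 18.0 m ✓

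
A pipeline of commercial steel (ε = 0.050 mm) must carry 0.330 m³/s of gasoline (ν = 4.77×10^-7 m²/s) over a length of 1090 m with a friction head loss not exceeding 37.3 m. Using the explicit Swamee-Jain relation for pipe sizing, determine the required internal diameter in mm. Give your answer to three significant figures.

D ≈ 327 mm

Swamee-Jain (Type III): D = 0.66·[ε^1.25·(LQ²/(gh_f))^4.75 + ν·Q^9.4·(L/(gh_f))^5.2]^0.04
LQ²/(gh_f) = 0.3244; L/(gh_f) = 2.979
Term 1 = ε^1.25·(…)^4.75 = 2.00×10^-8; Term 2 = ν·Q^9.4·(…)^5.2 = 4.15×10^-9
D = 0.66·(2.00×10^-8 + 4.15×10^-9)^0.04 = 0.3272 m = 327 mm
Check: V = 3.92 m/s, Re = 2.69×10^6, f = 0.01355, h_f = 35.4 m ≈ 37.3 m ✓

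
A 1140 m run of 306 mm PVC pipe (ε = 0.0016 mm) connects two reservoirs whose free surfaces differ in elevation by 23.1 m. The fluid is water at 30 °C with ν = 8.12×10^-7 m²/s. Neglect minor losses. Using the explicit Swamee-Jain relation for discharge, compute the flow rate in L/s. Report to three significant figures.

Q ≈ 240 L/s

Swamee-Jain (Type II): Q = -0.965·√(gD⁵h_f/L)·ln[ε/(3.7D) + √(3.17ν²L/(gD³h_f))]
√(gD⁵h_f/L) = √(9.81·0.306⁵·23.1/1140) = 0.02309
ε/(3.7D) = 1.41×10^-6; √(3.17ν²L/(gD³h_f)) = 1.92×10^-5
Q = -0.965·0.02309·ln(2.057×10^-5) = 0.2405 m³/s
Check: V = 3.27 m/s, Re = 1.23×10^6, f = 0.01136, h_f = 23.1 m ≈ 23.1 m ✓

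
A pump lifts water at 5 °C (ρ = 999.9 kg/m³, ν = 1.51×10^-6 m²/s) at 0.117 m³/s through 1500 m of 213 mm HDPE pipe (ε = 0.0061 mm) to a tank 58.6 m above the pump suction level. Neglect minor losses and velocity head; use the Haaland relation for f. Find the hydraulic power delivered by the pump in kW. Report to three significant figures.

V = 4Q/(πD²) = 3.283 m/s; Re = 4.63×10^5; ε/D = 2.86×10^-5; f = 0.01357
h_f = f(L/D)V²/2g = 52.51 m
Total head H = z + h_f = 58.6 + 52.51 = 111.1 m
P_hyd = ρgQH = 999.9·9.81·0.117·111.1 = 127.5 kW

P_hyd ≈ 128 kW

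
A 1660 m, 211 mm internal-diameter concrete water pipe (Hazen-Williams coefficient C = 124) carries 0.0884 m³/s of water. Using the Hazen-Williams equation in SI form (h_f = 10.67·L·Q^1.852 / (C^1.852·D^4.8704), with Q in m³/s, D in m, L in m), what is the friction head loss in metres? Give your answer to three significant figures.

h_f ≈ 51.4 m

h_f = 10.67·1660·0.0884^1.852 / (124^1.852·0.211^4.8704) = 51.42 m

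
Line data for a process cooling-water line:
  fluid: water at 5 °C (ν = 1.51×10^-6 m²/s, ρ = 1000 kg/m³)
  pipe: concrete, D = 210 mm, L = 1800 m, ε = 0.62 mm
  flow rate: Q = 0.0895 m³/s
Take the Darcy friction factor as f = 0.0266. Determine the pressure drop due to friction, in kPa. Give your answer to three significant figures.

Δp ≈ 761 kPa

V = 4Q/(πD²) = 4·0.0895/(π·0.210²) = 2.584 m/s
h_f = f(L/D)V²/(2g) = 0.02660·(1800/0.210)·2.584²/(2·9.81) = 77.59 m
Δp = ρg·h_f = 1000·9.81·77.59 = 761.2 kPa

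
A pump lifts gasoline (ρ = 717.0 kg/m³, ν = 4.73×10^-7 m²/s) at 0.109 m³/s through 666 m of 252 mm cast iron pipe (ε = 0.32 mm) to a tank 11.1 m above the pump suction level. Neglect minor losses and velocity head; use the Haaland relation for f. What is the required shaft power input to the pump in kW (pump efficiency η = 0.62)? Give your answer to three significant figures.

P_shaft ≈ 30.5 kW

V = 4Q/(πD²) = 2.185 m/s; Re = 1.16×10^6; ε/D = 0.00127; f = 0.02106
h_f = f(L/D)V²/2g = 13.55 m
Total head H = z + h_f = 11.1 + 13.55 = 24.65 m
P_hyd = ρgQH = 717.0·9.81·0.109·24.65 = 18.90 kW
P_shaft = P_hyd/η = 18.90/0.62 = 30.48 kW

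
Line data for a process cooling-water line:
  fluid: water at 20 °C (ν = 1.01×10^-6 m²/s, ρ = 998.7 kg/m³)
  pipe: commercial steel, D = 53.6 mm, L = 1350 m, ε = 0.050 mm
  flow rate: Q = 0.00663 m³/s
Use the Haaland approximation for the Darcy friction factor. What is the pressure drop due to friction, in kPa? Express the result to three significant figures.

Δp ≈ 2280 kPa

V = 4Q/(πD²) = 4·0.00663/(π·0.0536²) = 2.938 m/s
Re = VD/ν = 2.938·0.0536/1.01×10^-6 = 1.56×10^5 → turbulent
ε/D = 0.050/53.6 = 9.33×10^-4
Haaland: f = 0.02097
h_f = f(L/D)V²/(2g) = 0.02097·(1350/0.0536)·2.938²/(2·9.81) = 232.4 m
Δp = ρg·h_f = 998.7·9.81·232.4 = 2276 kPa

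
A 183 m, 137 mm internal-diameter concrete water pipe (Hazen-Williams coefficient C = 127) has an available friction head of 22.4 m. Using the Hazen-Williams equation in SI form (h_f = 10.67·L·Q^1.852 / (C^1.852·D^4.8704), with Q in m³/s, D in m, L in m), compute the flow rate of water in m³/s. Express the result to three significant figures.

Q ≈ 0.0611 m³/s

Rearranging: Q = [h_f·C^1.852·D^4.8704 / (10.67·L)]^(1/1.852)
Q = [22.4·127^1.852·0.137^4.8704 / (10.67·183)]^0.540 = 0.06107 m³/s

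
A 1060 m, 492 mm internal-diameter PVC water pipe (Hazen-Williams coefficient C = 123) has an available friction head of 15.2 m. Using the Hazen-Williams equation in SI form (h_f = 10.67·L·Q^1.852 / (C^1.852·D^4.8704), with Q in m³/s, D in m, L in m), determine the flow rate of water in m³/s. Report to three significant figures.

Rearranging: Q = [h_f·C^1.852·D^4.8704 / (10.67·L)]^(1/1.852)
Q = [15.2·123^1.852·0.492^4.8704 / (10.67·1060)]^0.540 = 0.5361 m³/s

Q ≈ 0.536 m³/s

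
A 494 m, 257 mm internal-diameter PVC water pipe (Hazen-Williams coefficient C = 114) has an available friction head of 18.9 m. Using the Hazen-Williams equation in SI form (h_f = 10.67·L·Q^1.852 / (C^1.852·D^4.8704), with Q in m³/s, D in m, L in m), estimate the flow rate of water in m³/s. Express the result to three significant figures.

Q ≈ 0.153 m³/s

Rearranging: Q = [h_f·C^1.852·D^4.8704 / (10.67·L)]^(1/1.852)
Q = [18.9·114^1.852·0.257^4.8704 / (10.67·494)]^0.540 = 0.1530 m³/s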